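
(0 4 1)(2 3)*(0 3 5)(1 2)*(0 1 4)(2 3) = (1 2 5)(3 4)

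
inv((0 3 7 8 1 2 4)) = (0 4 2 1 8 7 3)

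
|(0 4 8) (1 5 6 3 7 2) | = 6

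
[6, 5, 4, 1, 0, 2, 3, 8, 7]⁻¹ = [4, 3, 5, 6, 2, 1, 0, 8, 7]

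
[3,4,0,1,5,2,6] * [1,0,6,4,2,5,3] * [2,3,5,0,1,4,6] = [1,5,3,2,4,6,0]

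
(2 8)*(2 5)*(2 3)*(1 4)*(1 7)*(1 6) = (1 4 7 6)(2 8 5 3)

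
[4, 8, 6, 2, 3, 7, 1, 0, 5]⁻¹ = [7, 6, 3, 4, 0, 8, 2, 5, 1]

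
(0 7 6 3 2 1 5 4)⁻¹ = (0 4 5 1 2 3 6 7)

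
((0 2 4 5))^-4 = ()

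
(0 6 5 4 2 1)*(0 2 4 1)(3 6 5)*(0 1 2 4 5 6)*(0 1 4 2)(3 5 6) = (0 3 1 2 4 6 5)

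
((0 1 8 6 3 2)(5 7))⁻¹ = (0 2 3 6 8 1)(5 7)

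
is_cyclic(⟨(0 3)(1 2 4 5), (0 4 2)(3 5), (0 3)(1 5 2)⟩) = no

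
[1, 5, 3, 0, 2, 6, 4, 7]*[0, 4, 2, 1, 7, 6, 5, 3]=[4, 6, 1, 0, 2, 5, 7, 3]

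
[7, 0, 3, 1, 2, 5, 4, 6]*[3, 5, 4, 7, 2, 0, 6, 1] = [1, 3, 7, 5, 4, 0, 2, 6]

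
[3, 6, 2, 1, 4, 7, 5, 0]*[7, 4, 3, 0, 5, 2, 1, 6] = [0, 1, 3, 4, 5, 6, 2, 7]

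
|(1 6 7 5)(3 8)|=4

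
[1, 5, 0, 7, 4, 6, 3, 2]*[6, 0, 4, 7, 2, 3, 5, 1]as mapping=[0→0, 1→3, 2→6, 3→1, 4→2, 5→5, 6→7, 7→4]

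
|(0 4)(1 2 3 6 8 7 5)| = 14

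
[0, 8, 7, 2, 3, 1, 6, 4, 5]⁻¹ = [0, 5, 3, 4, 7, 8, 6, 2, 1]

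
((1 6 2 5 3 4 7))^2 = (1 2 3 7 6 5 4)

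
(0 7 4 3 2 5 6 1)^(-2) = (0 6 2 4)(1 5 3 7)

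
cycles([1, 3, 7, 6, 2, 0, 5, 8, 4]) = (0 1 3 6 5)(2 7 8 4)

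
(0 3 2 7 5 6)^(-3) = (0 7)(2 6)(3 5)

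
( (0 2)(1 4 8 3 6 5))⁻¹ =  (0 2)(1 5 6 3 8 4)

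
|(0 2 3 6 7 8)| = 6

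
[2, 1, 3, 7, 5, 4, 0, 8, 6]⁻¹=[6, 1, 0, 2, 5, 4, 8, 3, 7]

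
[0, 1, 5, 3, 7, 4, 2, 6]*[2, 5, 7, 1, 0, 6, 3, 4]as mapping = [0→2, 1→5, 2→6, 3→1, 4→4, 5→0, 6→7, 7→3]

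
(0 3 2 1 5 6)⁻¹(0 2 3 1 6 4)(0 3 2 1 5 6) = (0 4 3 1 2 5)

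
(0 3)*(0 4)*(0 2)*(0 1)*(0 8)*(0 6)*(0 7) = (0 3 4 2 1 8 6 7)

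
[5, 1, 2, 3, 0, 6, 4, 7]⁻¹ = [4, 1, 2, 3, 6, 0, 5, 7]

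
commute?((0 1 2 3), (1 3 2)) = no:(0 1 2 3)*(1 3 2) = (0 3), (1 3 2)*(0 1 2 3) = (0 1)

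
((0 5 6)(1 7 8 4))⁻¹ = (0 6 5)(1 4 8 7)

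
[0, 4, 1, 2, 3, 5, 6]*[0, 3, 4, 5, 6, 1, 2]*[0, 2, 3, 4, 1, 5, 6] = [0, 6, 4, 1, 5, 2, 3]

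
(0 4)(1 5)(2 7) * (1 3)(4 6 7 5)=(0 6 7 2 5 3 1 4)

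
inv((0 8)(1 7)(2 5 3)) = (0 8)(1 7)(2 3 5)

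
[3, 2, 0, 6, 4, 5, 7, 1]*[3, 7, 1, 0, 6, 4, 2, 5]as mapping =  [0→0, 1→1, 2→3, 3→2, 4→6, 5→4, 6→5, 7→7]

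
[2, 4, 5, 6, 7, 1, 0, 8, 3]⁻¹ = [6, 5, 0, 8, 1, 2, 3, 4, 7]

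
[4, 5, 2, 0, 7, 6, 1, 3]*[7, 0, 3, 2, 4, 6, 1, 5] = [4, 6, 3, 7, 5, 1, 0, 2]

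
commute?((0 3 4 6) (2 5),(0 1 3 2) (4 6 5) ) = no:(0 3 4 6) (2 5)*(0 1 3 2) (4 6 5) = (0 2 4 5) (1 3 6),(0 1 3 2) (4 6 5)*(0 3 4 6) (2 5) = (0 1 4) (2 3 5 6) 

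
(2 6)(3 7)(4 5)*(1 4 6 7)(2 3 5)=(1 4 2 7 5 6 3)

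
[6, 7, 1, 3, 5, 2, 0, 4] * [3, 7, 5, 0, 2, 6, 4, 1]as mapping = [0→4, 1→1, 2→7, 3→0, 4→6, 5→5, 6→3, 7→2]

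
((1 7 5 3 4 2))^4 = (1 4 5)(2 3 7)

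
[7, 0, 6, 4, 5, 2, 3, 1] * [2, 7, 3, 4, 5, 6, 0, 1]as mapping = [0→1, 1→2, 2→0, 3→5, 4→6, 5→3, 6→4, 7→7]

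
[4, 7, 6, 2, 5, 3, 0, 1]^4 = [2, 1, 5, 4, 6, 0, 3, 7]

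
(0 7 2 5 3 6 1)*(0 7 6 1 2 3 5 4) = (0 6 2 4)(1 7 3)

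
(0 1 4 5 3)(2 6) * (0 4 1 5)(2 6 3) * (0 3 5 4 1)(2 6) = (0 4 3 1)(2 5 6)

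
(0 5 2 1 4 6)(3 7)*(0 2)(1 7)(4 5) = (0 4 6 2 7 3 1 5)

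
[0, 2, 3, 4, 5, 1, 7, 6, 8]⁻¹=[0, 5, 1, 2, 3, 4, 7, 6, 8]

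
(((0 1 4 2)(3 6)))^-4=()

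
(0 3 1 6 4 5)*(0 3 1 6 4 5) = (0 1 4)(3 6 5)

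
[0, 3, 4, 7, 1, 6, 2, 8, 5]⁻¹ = [0, 4, 6, 1, 2, 8, 5, 3, 7]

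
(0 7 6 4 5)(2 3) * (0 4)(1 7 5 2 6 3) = (0 5 4 2 1 7 3 6)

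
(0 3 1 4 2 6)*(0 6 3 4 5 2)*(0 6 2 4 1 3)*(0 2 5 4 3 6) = (0 1 4)(3 6 5)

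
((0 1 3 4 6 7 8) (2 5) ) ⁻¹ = (0 8 7 6 4 3 1) (2 5) 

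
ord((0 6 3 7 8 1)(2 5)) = 6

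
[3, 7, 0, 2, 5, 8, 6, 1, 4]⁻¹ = [2, 7, 3, 0, 8, 4, 6, 1, 5]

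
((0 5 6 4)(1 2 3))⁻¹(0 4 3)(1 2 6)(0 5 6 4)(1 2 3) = (0 1 5)(2 3 4)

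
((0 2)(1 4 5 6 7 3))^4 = (1 7 5)(3 6 4)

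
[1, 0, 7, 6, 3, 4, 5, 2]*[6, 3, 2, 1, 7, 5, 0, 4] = [3, 6, 4, 0, 1, 7, 5, 2] 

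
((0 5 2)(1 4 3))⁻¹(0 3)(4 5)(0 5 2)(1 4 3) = (1 5)(2 3)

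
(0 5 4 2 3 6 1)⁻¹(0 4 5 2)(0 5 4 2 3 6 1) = (2 4 3 5)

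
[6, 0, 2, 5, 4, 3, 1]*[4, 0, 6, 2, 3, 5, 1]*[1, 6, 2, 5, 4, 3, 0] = [6, 4, 0, 3, 5, 2, 1]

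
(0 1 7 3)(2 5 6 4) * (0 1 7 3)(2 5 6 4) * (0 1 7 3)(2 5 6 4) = (0 3 7 1)(2 4 6 5)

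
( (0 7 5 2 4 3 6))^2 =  (0 5 4 6 7 2 3)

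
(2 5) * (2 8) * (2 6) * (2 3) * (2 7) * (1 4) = (1 4) (2 5 8 6 3 7) 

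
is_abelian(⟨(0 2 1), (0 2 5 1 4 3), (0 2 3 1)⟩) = no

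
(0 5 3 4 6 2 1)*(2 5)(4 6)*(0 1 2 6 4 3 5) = (0 6)(3 4)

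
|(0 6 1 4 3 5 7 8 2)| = 9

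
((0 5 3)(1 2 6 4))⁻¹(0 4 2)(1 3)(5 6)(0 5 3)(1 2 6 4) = (0 2)(1 6 5)(3 4)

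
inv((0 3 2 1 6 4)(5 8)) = (0 4 6 1 2 3)(5 8)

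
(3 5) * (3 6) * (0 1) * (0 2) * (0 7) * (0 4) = (0 1 2 7 4)(3 5 6)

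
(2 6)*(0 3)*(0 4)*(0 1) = (0 3 4 1) (2 6) 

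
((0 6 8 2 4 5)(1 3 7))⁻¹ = (0 5 4 2 8 6)(1 7 3)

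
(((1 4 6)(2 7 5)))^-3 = ()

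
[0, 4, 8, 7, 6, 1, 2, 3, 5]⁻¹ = [0, 5, 6, 7, 1, 8, 4, 3, 2]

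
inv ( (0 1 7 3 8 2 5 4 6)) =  (0 6 4 5 2 8 3 7 1)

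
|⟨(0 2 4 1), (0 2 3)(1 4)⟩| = 120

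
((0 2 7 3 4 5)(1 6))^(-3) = (0 3)(1 6)(2 4)(5 7)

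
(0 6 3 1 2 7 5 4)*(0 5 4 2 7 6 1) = (0 1 7 4 5 2 6 3)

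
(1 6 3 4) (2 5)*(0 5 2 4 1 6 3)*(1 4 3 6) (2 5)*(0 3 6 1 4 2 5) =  (0 5 6 3 2) 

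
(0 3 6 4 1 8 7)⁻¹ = (0 7 8 1 4 6 3)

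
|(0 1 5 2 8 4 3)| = 7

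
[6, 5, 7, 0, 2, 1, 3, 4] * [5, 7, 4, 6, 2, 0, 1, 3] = [1, 0, 3, 5, 4, 7, 6, 2]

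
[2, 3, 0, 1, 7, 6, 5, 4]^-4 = [0, 1, 2, 3, 4, 5, 6, 7]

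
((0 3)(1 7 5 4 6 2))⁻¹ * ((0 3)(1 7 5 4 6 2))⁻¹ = (1 6 5)(2 4 7)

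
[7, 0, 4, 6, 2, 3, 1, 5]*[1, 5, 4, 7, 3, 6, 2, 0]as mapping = [0→0, 1→1, 2→3, 3→2, 4→4, 5→7, 6→5, 7→6]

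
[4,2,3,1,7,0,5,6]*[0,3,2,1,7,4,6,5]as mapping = [0→7,1→2,2→1,3→3,4→5,5→0,6→4,7→6]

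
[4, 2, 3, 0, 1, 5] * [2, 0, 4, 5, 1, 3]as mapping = [0→1, 1→4, 2→5, 3→2, 4→0, 5→3]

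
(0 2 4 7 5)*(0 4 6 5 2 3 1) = (0 3 1)(2 6 5 4 7)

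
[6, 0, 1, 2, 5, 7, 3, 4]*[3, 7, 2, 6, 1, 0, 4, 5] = [4, 3, 7, 2, 0, 5, 6, 1]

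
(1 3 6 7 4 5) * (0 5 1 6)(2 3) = (0 5 6 7 4 1 2 3)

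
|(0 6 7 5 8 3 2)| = 7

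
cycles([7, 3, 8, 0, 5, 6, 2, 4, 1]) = (0 7 4 5 6 2 8 1 3)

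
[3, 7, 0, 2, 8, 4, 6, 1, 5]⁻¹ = [2, 7, 3, 0, 5, 8, 6, 1, 4]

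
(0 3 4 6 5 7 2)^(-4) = (0 6 2 4 7 3 5)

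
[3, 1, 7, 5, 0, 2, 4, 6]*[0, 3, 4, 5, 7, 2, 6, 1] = [5, 3, 1, 2, 0, 4, 7, 6]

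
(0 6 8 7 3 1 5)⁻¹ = (0 5 1 3 7 8 6)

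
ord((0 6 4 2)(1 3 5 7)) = 4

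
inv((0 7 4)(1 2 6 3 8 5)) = (0 4 7)(1 5 8 3 6 2)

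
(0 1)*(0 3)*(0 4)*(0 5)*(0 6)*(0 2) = (0 1 3 4 5 6 2)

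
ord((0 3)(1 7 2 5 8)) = 10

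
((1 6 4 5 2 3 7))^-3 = (1 2 6 3 4 7 5)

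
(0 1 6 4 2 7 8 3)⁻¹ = (0 3 8 7 2 4 6 1)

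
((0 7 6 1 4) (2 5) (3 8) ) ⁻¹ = (0 4 1 6 7) (2 5) (3 8) 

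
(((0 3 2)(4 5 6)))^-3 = ()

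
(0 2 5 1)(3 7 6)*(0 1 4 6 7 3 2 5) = (0 5 4 6 2)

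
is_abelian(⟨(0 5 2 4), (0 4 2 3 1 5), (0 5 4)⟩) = no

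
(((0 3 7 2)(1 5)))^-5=(0 2 7 3)(1 5)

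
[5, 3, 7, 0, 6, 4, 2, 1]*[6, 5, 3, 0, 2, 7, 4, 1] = [7, 0, 1, 6, 4, 2, 3, 5] 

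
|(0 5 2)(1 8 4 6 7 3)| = 6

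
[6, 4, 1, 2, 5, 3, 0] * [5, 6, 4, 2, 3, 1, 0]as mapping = [0→0, 1→3, 2→6, 3→4, 4→1, 5→2, 6→5]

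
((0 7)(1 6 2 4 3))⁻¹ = (0 7)(1 3 4 2 6)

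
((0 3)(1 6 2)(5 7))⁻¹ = (0 3)(1 2 6)(5 7)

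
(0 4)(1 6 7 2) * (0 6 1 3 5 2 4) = (2 3 5)(4 6 7)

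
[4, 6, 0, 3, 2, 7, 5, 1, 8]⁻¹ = [2, 7, 4, 3, 0, 6, 1, 5, 8]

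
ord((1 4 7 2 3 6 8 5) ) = 8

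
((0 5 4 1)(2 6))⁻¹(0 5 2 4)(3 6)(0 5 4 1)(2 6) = (1 5 4 6)(2 3)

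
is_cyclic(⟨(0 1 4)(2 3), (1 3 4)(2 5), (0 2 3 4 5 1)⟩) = no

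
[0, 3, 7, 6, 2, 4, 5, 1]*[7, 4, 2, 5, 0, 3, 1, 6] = [7, 5, 6, 1, 2, 0, 3, 4]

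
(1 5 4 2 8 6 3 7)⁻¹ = (1 7 3 6 8 2 4 5)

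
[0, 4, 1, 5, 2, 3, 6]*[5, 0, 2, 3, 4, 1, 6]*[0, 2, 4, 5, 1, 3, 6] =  [3, 1, 0, 2, 4, 5, 6]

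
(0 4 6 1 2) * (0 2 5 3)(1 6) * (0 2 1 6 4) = (1 5 3 2)(4 6)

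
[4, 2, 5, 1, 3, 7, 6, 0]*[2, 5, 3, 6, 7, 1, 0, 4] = [7, 3, 1, 5, 6, 4, 0, 2]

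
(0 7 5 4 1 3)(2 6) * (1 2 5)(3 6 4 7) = (0 3)(1 6 5 7)(2 4)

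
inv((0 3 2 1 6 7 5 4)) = (0 4 5 7 6 1 2 3)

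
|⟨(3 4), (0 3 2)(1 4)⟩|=120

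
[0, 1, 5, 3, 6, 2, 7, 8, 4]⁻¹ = [0, 1, 5, 3, 8, 2, 4, 6, 7]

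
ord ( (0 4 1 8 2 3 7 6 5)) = 9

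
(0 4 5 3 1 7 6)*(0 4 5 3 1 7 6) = (0 5 1 6 4 3 7)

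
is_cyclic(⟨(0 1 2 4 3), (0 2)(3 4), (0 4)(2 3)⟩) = no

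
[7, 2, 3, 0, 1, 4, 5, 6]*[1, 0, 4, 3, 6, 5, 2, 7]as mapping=[0→7, 1→4, 2→3, 3→1, 4→0, 5→6, 6→5, 7→2]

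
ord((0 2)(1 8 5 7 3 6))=6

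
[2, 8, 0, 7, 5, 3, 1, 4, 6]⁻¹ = [2, 6, 0, 5, 7, 4, 8, 3, 1]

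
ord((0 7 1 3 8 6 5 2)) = 8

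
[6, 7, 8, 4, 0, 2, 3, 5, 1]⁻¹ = [4, 8, 5, 6, 3, 7, 0, 1, 2]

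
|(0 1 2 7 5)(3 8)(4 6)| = 10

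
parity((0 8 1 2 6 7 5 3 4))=even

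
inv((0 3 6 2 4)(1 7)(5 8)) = (0 4 2 6 3)(1 7)(5 8)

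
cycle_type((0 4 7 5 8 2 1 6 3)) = 9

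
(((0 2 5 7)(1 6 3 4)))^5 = (0 2 5 7)(1 6 3 4)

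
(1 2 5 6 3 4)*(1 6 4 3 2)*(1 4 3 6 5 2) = (1 4 5 3 6)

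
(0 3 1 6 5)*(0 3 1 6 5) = (0 1 5 3 6)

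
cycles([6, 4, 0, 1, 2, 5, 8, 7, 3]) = (0 6 8 3 1 4 2)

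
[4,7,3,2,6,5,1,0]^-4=[4,7,2,3,6,5,1,0]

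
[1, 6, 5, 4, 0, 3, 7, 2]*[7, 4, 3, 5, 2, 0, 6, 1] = [4, 6, 0, 2, 7, 5, 1, 3]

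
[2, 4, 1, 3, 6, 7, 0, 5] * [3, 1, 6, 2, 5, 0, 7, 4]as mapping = [0→6, 1→5, 2→1, 3→2, 4→7, 5→4, 6→3, 7→0]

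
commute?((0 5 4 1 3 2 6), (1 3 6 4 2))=no:(0 5 4 1 3 2 6)*(1 3 6 4 2)=(0 5 2 4 3 1 6), (1 3 6 4 2)*(0 5 4 1 3 2 6)=(0 5 4 6 1 2 3)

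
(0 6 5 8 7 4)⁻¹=(0 4 7 8 5 6)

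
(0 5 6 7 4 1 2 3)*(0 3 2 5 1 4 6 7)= (0 1 5 7 6)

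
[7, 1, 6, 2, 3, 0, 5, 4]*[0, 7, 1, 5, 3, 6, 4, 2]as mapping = [0→2, 1→7, 2→4, 3→1, 4→5, 5→0, 6→6, 7→3]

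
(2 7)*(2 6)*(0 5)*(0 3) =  (0 5 3)(2 7 6)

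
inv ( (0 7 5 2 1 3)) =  (0 3 1 2 5 7)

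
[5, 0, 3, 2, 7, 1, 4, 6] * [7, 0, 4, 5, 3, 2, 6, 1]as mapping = [0→2, 1→7, 2→5, 3→4, 4→1, 5→0, 6→3, 7→6]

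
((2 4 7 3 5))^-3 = (2 7 5 4 3)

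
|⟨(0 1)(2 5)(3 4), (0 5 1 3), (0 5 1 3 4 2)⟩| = 720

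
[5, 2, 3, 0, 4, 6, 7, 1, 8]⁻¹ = [3, 7, 1, 2, 4, 0, 5, 6, 8]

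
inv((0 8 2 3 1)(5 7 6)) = (0 1 3 2 8)(5 6 7)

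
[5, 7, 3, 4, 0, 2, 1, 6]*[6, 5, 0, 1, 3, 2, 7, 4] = [2, 4, 1, 3, 6, 0, 5, 7]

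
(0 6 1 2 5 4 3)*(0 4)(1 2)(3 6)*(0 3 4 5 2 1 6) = (0 4)(1 6)(3 5)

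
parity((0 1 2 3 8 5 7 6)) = odd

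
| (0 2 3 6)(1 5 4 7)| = 4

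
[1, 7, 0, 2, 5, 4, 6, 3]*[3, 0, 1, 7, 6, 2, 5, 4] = [0, 4, 3, 1, 2, 6, 5, 7]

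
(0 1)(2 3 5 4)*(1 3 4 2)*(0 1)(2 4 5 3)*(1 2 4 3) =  (0 4)(1 2 5 3)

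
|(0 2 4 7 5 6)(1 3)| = 6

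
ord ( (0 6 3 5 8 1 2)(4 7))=14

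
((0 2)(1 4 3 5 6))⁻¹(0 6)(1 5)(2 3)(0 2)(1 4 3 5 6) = (0 5)(1 2)(4 6)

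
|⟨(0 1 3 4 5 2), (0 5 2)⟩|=720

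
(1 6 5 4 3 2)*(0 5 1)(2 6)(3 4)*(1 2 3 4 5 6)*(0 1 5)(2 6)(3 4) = (0 2 1 4)(3 5)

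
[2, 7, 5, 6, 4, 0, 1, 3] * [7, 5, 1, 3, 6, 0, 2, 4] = [1, 4, 0, 2, 6, 7, 5, 3]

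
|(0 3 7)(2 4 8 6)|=12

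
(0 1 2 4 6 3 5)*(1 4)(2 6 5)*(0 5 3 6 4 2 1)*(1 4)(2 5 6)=(0 5 6 2)(3 4)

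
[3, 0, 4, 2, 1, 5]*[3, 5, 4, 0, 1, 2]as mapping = [0→0, 1→3, 2→1, 3→4, 4→5, 5→2]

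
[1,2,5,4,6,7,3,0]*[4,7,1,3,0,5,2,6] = [7,1,5,0,2,6,3,4]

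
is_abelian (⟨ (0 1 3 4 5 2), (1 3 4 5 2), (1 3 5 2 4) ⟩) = no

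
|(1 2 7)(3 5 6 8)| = 12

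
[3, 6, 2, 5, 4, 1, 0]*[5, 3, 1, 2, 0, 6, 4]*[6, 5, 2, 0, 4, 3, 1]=[2, 4, 5, 1, 6, 0, 3]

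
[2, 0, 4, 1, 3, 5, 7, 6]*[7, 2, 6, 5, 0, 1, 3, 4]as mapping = [0→6, 1→7, 2→0, 3→2, 4→5, 5→1, 6→4, 7→3]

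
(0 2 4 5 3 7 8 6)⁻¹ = (0 6 8 7 3 5 4 2)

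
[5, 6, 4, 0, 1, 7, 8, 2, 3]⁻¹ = [3, 4, 7, 8, 2, 0, 1, 5, 6]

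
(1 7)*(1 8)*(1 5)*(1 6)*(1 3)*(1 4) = (1 7 8 5 6 3 4)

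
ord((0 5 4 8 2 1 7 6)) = 8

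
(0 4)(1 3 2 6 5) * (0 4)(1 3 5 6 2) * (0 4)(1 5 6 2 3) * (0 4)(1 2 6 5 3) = (1 5 2)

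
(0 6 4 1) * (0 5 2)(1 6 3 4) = (0 3 4 6 1 5 2)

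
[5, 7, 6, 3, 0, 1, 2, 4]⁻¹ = [4, 5, 6, 3, 7, 0, 2, 1]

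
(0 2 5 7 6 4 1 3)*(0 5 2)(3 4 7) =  (1 4)(3 5)(6 7)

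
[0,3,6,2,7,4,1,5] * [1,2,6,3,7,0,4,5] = [1,3,4,6,5,7,2,0]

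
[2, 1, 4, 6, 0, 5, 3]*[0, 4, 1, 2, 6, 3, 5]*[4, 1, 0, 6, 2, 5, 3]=[1, 2, 3, 5, 4, 6, 0]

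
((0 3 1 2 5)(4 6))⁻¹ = (0 5 2 1 3)(4 6)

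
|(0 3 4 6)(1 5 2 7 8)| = 20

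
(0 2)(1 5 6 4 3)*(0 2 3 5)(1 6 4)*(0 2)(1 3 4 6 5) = (0 4 1 2)(3 5 6)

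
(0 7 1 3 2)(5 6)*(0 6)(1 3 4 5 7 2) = (0 2 6 7 3 1 4 5)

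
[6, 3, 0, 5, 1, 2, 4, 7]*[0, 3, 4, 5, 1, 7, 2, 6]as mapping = [0→2, 1→5, 2→0, 3→7, 4→3, 5→4, 6→1, 7→6]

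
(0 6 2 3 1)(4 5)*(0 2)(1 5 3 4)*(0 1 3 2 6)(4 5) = (1 6)(2 5 3 4)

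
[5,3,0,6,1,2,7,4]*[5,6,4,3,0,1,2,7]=[1,3,5,2,6,4,7,0]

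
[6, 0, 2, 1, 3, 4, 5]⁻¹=[1, 3, 2, 4, 5, 6, 0]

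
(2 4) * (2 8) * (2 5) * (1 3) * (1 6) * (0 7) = (0 7)(1 3 6)(2 4 8 5)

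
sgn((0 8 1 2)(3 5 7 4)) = 1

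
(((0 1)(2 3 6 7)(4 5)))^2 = (2 6)(3 7)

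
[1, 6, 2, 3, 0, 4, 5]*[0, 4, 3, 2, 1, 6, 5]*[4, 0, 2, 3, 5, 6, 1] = [5, 6, 3, 2, 4, 0, 1]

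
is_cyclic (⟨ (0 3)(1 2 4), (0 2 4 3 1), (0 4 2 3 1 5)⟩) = no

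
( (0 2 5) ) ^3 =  () 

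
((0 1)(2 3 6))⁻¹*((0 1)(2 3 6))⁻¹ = (2 3 6)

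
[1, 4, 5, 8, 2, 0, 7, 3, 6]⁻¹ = [5, 0, 4, 7, 1, 2, 8, 6, 3]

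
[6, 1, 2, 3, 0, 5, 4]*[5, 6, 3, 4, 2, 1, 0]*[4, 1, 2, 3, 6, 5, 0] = [4, 0, 3, 6, 5, 1, 2] 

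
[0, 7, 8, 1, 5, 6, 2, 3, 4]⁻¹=[0, 3, 6, 7, 8, 4, 5, 1, 2]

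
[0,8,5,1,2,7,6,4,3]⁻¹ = [0,3,4,8,7,2,6,5,1]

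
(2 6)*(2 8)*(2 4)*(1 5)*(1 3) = (1 5 3)(2 6 8 4)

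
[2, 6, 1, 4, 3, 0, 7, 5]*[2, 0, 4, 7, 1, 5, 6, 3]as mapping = [0→4, 1→6, 2→0, 3→1, 4→7, 5→2, 6→3, 7→5]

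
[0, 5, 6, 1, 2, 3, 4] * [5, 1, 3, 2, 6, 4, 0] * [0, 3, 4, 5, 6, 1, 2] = [1, 6, 0, 3, 5, 4, 2] 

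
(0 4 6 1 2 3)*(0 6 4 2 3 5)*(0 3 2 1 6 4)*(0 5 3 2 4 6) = (0 1 4 5 2 3 6)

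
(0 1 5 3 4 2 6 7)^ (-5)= (0 3 6 1 4 7 5 2)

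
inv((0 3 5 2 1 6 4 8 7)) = (0 7 8 4 6 1 2 5 3)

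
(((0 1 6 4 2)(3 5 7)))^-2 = (0 4 1 2 6)(3 5 7)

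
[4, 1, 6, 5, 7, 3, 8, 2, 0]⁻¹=[8, 1, 7, 5, 0, 3, 2, 4, 6]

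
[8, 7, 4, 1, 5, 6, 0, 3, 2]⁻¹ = [6, 3, 8, 7, 2, 4, 5, 1, 0]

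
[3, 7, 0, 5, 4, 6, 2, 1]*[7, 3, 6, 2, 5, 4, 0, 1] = [2, 1, 7, 4, 5, 0, 6, 3]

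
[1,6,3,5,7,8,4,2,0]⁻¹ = [8,0,7,2,6,3,1,4,5]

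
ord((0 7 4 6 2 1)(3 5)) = 6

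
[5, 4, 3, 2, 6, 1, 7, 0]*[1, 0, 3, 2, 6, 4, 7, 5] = [4, 6, 2, 3, 7, 0, 5, 1]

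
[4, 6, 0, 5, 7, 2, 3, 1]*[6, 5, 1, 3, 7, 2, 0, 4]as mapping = [0→7, 1→0, 2→6, 3→2, 4→4, 5→1, 6→3, 7→5]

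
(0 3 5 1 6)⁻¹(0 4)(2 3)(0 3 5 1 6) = (2 5)(3 4)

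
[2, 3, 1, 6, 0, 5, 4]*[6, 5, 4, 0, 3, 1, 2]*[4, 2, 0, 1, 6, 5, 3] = [6, 4, 5, 0, 3, 2, 1]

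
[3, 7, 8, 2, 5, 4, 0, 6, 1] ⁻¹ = [6, 8, 3, 0, 5, 4, 7, 1, 2] 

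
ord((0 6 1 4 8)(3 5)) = 10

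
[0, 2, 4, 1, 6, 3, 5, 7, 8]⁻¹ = [0, 3, 1, 5, 2, 6, 4, 7, 8]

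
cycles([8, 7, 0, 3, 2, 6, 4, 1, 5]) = (0 8 5 6 4 2)(1 7)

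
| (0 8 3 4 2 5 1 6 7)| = 9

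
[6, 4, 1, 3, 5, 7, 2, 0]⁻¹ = [7, 2, 6, 3, 1, 4, 0, 5]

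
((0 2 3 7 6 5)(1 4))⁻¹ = (0 5 6 7 3 2)(1 4)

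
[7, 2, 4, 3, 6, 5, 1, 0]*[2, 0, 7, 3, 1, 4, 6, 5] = [5, 7, 1, 3, 6, 4, 0, 2]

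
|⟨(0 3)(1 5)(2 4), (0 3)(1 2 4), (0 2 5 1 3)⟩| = 720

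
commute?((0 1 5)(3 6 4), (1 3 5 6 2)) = no:(0 1 5)(3 6 4)*(1 3 5 6 2) = (0 3 2 1 6 4 5), (1 3 5 6 2)*(0 1 5)(3 6 4) = (0 1 6 2 5 4 3)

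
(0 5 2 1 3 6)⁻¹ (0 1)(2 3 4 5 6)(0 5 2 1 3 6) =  (0 1 6 4 2)(3 5)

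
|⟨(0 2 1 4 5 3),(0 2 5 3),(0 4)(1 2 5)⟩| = 720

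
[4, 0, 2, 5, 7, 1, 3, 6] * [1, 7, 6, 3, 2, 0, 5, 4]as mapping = [0→2, 1→1, 2→6, 3→0, 4→4, 5→7, 6→3, 7→5]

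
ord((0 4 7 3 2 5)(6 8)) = 6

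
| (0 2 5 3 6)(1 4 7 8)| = 20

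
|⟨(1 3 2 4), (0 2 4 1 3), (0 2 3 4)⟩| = 120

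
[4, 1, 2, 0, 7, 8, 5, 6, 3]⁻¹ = [3, 1, 2, 8, 0, 6, 7, 4, 5]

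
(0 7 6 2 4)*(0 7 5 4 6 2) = (0 5 4 7 2 6)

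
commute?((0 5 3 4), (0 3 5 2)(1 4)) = no:(0 5 3 4)*(0 3 5 2)(1 4) = (0 2)(1 4 3), (0 3 5 2)(1 4)*(0 5 3 4) = (0 4 1)(2 5)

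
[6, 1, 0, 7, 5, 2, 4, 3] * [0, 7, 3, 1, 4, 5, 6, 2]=[6, 7, 0, 2, 5, 3, 4, 1]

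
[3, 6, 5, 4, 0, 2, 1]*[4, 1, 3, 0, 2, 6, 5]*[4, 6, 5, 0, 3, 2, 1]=[4, 2, 1, 5, 3, 0, 6]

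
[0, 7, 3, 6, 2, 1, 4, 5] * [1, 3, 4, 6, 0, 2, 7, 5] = [1, 5, 6, 7, 4, 3, 0, 2]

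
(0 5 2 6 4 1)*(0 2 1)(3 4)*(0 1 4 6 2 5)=(1 5 4)(3 6)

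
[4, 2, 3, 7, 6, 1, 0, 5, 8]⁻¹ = [6, 5, 1, 2, 0, 7, 4, 3, 8]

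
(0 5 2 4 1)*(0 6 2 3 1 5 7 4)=(0 7 4 5 3 1 6 2)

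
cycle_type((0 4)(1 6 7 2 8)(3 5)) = 2^2.5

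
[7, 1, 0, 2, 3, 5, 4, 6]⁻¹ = [2, 1, 3, 4, 6, 5, 7, 0]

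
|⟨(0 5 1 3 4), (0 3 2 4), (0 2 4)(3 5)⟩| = 720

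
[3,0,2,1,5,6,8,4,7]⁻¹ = [1,3,2,0,7,4,5,8,6]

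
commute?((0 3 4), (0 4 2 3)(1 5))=no:(0 3 4)*(0 4 2 3)(1 5)=(1 5)(2 3), (0 4 2 3)(1 5)*(0 3 4)=(1 5)(2 4)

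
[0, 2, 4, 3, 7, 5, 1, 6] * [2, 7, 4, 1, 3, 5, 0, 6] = [2, 4, 3, 1, 6, 5, 7, 0]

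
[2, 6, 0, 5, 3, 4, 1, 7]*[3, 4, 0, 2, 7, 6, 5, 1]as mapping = [0→0, 1→5, 2→3, 3→6, 4→2, 5→7, 6→4, 7→1]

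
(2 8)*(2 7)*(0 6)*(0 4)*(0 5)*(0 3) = (0 6 4 5 3)(2 8 7)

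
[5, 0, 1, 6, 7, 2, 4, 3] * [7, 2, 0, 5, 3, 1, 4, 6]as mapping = [0→1, 1→7, 2→2, 3→4, 4→6, 5→0, 6→3, 7→5]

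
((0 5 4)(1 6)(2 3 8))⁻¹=(0 4 5)(1 6)(2 8 3)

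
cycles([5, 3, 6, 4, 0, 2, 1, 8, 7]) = (0 5 2 6 1 3 4)(7 8)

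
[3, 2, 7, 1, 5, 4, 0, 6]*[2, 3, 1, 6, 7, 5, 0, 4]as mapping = [0→6, 1→1, 2→4, 3→3, 4→5, 5→7, 6→2, 7→0]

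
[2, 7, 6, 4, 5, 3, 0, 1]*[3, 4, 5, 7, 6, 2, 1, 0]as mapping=[0→5, 1→0, 2→1, 3→6, 4→2, 5→7, 6→3, 7→4]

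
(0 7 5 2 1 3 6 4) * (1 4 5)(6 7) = (0 6 5 2 4)(1 3 7)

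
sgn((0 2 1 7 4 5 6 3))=-1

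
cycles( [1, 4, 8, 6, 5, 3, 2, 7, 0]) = (0 1 4 5 3 6 2 8)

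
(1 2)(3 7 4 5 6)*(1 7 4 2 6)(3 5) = (1 6 5)(2 7)(3 4)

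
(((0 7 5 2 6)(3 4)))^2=(0 5 6 7 2)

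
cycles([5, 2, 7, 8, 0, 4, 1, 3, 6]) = (0 5 4)(1 2 7 3 8 6)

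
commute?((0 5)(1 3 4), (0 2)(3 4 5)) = no:(0 5)(1 3 4) * (0 2)(3 4 5) = (0 3 5 2)(1 4), (0 2)(3 4 5) * (0 5)(1 3 4) = (0 2 5 4)(1 3)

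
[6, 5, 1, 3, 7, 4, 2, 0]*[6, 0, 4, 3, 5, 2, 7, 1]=[7, 2, 0, 3, 1, 5, 4, 6]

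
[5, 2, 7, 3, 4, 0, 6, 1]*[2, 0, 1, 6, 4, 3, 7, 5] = [3, 1, 5, 6, 4, 2, 7, 0]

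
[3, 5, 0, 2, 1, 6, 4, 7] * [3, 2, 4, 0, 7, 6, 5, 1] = [0, 6, 3, 4, 2, 5, 7, 1]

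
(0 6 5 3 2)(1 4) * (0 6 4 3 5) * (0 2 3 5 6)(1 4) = (0 1 5 6 2)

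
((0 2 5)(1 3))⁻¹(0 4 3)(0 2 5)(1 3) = (1 2 4)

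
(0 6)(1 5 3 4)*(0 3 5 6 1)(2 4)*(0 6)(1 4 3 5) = (0 4 6 5 1)(2 3)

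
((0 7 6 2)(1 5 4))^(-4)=(1 4 5)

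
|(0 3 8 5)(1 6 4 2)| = 4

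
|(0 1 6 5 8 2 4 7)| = 8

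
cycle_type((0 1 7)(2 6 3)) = 3^2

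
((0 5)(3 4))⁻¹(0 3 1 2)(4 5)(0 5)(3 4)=(0 3)(1 2 5 4)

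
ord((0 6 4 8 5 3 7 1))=8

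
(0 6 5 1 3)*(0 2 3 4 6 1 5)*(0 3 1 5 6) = (0 5 6 3 2 1 4)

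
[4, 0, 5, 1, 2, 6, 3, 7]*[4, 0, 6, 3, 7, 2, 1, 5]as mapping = [0→7, 1→4, 2→2, 3→0, 4→6, 5→1, 6→3, 7→5]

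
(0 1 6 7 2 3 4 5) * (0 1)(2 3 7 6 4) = (1 4 5)(2 7 3)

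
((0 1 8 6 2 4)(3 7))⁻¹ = (0 4 2 6 8 1)(3 7)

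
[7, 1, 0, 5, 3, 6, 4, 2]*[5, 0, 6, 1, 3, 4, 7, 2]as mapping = [0→2, 1→0, 2→5, 3→4, 4→1, 5→7, 6→3, 7→6]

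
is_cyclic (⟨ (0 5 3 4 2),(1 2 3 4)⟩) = no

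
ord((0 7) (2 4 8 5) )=4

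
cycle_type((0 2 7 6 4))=5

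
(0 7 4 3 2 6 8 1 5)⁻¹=(0 5 1 8 6 2 3 4 7)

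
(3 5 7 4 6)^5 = ()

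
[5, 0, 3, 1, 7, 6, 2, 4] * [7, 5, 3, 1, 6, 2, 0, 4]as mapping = [0→2, 1→7, 2→1, 3→5, 4→4, 5→0, 6→3, 7→6]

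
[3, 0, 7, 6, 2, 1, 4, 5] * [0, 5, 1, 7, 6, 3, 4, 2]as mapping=[0→7, 1→0, 2→2, 3→4, 4→1, 5→5, 6→6, 7→3]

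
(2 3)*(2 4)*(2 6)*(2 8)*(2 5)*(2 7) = (2 3 4 6 8 5 7)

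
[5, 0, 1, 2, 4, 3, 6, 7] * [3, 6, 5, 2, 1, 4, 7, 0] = [4, 3, 6, 5, 1, 2, 7, 0]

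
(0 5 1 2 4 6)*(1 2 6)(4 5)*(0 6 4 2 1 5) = (0 2)(1 4 5)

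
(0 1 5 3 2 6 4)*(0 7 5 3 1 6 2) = (0 6 4 7 5 1 3)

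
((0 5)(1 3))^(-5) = (0 5)(1 3)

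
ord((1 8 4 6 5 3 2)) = 7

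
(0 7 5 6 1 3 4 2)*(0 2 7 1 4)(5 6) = (0 1 3)(4 7 6)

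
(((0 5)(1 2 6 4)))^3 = (0 5)(1 4 6 2)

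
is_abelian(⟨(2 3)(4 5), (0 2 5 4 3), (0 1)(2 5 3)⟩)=no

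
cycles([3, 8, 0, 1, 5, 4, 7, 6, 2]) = (0 3 1 8 2)(4 5)(6 7)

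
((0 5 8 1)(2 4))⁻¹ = (0 1 8 5)(2 4)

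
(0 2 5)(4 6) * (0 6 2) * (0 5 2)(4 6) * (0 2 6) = (0 5 4 2 6)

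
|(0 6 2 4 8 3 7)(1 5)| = 14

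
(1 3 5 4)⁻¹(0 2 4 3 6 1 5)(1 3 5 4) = (0 2 1 5 6 3 4)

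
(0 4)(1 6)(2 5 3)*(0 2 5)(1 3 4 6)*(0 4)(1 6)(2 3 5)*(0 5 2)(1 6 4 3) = (0 6 2 3)(1 4)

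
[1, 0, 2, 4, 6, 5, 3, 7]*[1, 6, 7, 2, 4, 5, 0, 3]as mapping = [0→6, 1→1, 2→7, 3→4, 4→0, 5→5, 6→2, 7→3]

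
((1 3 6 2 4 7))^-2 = (1 4 6)(2 3 7)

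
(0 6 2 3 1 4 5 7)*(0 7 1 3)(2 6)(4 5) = (0 2)(1 5)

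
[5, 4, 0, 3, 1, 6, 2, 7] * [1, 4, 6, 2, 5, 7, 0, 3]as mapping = [0→7, 1→5, 2→1, 3→2, 4→4, 5→0, 6→6, 7→3]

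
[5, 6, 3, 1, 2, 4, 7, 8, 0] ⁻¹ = [8, 3, 4, 2, 5, 0, 1, 6, 7] 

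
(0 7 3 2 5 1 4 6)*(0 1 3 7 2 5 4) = (0 2 4 6 1)(3 5)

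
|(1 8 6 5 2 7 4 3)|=8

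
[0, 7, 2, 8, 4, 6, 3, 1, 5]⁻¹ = [0, 7, 2, 6, 4, 8, 5, 1, 3]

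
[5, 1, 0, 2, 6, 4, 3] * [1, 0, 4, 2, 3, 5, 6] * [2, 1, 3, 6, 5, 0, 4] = [0, 2, 1, 5, 4, 6, 3]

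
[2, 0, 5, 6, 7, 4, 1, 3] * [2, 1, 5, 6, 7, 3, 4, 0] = [5, 2, 3, 4, 0, 7, 1, 6]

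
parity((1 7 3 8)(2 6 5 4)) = even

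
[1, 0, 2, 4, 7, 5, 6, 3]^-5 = [1, 0, 2, 4, 7, 5, 6, 3]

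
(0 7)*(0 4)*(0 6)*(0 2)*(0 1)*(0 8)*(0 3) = (0 7 4 6 2 1 8 3)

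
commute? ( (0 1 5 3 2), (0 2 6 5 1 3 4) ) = no: (0 1 5 3 2)*(0 2 6 5 1 3 4) = (0 3 6 5 4), (0 2 6 5 1 3 4)*(0 1 5 3 2) = (1 2 6 3 4) 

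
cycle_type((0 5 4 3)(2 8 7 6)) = 4^2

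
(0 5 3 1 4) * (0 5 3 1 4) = (0 3 4 5 1)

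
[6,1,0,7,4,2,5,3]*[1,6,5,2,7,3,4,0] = [4,6,1,0,7,5,3,2]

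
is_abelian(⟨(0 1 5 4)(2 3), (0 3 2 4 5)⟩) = no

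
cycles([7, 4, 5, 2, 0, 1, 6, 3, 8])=(0 7 3 2 5 1 4)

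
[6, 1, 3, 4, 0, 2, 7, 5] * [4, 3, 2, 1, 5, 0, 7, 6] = [7, 3, 1, 5, 4, 2, 6, 0]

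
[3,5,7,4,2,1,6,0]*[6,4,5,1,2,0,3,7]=[1,0,7,2,5,4,3,6]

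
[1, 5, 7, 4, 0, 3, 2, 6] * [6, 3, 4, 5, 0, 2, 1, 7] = [3, 2, 7, 0, 6, 5, 4, 1]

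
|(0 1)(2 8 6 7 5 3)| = 6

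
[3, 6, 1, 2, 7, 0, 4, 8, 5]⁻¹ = [5, 2, 3, 0, 6, 8, 1, 4, 7]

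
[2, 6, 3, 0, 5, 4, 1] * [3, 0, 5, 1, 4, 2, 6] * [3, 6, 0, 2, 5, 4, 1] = [4, 1, 6, 2, 0, 5, 3]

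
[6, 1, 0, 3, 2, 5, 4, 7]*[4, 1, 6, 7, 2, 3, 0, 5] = [0, 1, 4, 7, 6, 3, 2, 5]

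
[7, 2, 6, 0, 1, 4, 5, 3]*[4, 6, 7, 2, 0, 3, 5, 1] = [1, 7, 5, 4, 6, 0, 3, 2]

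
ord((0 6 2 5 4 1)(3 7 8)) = 6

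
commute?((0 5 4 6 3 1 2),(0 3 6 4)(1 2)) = no:(0 5 4 6 3 1 2) * (0 3 6 4)(1 2) = (0 5)(2 3),(0 3 6 4)(1 2) * (0 5 4 6 3 1 2) = (0 1)(4 5)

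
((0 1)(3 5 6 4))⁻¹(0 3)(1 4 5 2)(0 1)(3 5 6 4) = (0 3 6 2)(1 5)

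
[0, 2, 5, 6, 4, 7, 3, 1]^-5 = [0, 7, 1, 6, 4, 2, 3, 5]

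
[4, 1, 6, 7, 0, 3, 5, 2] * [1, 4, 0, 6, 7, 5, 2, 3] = [7, 4, 2, 3, 1, 6, 5, 0]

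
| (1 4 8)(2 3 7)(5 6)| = 6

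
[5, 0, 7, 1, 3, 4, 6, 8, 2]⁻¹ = [1, 3, 8, 4, 5, 0, 6, 2, 7]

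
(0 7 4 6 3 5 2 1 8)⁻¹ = (0 8 1 2 5 3 6 4 7)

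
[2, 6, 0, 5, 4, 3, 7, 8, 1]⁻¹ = [2, 8, 0, 5, 4, 3, 1, 6, 7]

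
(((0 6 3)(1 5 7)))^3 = ()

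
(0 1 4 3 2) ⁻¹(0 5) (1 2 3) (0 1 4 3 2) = (0 2 4) (1 5) 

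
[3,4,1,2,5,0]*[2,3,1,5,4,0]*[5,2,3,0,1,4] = [4,1,0,2,5,3]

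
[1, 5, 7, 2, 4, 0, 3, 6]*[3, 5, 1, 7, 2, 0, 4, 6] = [5, 0, 6, 1, 2, 3, 7, 4]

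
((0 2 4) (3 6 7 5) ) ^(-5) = (0 2 4) (3 5 7 6) 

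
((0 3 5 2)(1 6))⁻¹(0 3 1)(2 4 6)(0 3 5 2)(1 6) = (0 4 1)(3 5 6)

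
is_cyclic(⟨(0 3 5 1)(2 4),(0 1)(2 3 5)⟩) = no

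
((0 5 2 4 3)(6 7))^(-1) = (0 3 4 2 5)(6 7)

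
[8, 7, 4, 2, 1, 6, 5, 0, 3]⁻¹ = [7, 4, 3, 8, 2, 6, 5, 1, 0]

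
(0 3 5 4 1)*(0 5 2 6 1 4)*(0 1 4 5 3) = (1 3 2 6 4 5)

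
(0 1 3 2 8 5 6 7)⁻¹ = (0 7 6 5 8 2 3 1)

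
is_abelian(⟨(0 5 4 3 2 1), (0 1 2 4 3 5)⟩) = no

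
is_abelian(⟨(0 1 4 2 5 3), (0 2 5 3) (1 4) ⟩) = no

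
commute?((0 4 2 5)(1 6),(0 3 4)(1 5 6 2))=no:(0 4 2 5)(1 6)*(0 3 4)(1 5 6 2)=(1 2 6 5 3 4),(0 3 4)(1 5 6 2)*(0 4 2 5)(1 6)=(0 3 2 6 5 1)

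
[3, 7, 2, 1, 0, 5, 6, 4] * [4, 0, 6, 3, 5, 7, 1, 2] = [3, 2, 6, 0, 4, 7, 1, 5]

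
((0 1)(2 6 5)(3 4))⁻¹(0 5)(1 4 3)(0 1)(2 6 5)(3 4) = (0 3 4)(1 2)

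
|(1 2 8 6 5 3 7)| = 7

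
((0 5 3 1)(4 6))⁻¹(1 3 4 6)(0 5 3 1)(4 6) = (0 1 6 4)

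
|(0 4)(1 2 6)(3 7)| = 6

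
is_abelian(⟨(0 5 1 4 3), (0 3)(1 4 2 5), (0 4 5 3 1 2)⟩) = no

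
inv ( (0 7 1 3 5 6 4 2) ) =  (0 2 4 6 5 3 1 7) 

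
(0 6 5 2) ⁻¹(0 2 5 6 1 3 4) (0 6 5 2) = (0 2 5 1 3 4 6) 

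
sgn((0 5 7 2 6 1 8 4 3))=1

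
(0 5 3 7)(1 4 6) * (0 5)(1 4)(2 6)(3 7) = (2 6 4)(5 7)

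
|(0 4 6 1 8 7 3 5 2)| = 9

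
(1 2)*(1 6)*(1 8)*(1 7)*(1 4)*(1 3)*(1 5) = (1 2 6 8 7 4 3 5)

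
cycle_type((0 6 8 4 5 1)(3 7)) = 2.6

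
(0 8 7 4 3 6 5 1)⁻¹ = (0 1 5 6 3 4 7 8)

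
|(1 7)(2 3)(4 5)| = 2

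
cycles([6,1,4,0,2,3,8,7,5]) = (0 6 8 5 3)(2 4)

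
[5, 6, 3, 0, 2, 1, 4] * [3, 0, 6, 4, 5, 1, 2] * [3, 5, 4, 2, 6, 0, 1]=[5, 4, 6, 2, 1, 3, 0]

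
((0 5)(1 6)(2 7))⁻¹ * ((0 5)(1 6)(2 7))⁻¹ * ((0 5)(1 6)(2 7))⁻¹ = (0 5)(1 6)(2 7)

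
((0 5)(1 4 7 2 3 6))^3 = (0 5)(1 2)(3 4)(6 7)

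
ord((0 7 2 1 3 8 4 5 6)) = 9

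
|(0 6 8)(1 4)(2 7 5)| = 6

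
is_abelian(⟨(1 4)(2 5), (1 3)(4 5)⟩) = no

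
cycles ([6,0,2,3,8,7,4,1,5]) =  (0 6 4 8 5 7 1)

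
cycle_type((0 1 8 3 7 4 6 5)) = 8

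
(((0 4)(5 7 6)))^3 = (0 4)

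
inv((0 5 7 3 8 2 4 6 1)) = (0 1 6 4 2 8 3 7 5)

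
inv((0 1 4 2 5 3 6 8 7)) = (0 7 8 6 3 5 2 4 1)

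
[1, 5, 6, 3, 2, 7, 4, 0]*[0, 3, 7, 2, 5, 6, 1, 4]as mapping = [0→3, 1→6, 2→1, 3→2, 4→7, 5→4, 6→5, 7→0]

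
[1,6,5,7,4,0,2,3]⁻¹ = [5,0,6,7,4,2,1,3]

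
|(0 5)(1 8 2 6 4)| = 10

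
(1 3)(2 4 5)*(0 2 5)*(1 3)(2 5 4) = (0 5 4)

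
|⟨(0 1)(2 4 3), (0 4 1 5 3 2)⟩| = 720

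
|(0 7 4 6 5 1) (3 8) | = 6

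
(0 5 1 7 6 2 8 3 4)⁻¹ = (0 4 3 8 2 6 7 1 5)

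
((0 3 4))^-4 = (0 4 3)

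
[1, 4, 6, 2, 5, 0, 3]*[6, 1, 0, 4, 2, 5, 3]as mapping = [0→1, 1→2, 2→3, 3→0, 4→5, 5→6, 6→4]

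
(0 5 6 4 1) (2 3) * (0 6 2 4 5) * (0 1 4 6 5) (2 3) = (0 1 5 3 6) 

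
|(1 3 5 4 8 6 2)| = 7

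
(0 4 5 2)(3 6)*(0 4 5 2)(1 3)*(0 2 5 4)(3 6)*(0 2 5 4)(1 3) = (1 6 3)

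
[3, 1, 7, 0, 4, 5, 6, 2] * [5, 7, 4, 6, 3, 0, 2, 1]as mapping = [0→6, 1→7, 2→1, 3→5, 4→3, 5→0, 6→2, 7→4]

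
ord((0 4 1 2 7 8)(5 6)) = 6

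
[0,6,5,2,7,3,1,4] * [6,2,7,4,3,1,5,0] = [6,5,1,7,0,4,2,3]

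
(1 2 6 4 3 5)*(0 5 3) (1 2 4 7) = (0 5 2 6 7 1 4) 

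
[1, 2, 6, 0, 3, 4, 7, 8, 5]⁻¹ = [3, 0, 1, 4, 5, 8, 2, 6, 7]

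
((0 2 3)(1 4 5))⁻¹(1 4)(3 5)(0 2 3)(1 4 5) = (0 1)(4 5)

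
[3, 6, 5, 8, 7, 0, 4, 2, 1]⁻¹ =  [5, 8, 7, 0, 6, 2, 1, 4, 3]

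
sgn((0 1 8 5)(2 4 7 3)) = 1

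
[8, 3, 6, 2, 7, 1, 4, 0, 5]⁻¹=[7, 5, 3, 1, 6, 8, 2, 4, 0]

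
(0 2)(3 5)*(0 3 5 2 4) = (0 4)(2 3)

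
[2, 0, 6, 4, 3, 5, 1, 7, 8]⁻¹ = [1, 6, 0, 4, 3, 5, 2, 7, 8]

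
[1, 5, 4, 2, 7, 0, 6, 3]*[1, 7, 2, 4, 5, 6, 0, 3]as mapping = [0→7, 1→6, 2→5, 3→2, 4→3, 5→1, 6→0, 7→4]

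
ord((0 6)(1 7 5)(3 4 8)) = 6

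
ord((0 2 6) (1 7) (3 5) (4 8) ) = 6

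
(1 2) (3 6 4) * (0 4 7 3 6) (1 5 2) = (0 4 6 7 3) (2 5) 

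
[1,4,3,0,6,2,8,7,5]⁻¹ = [3,0,5,2,1,8,4,7,6]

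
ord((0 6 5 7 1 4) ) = 6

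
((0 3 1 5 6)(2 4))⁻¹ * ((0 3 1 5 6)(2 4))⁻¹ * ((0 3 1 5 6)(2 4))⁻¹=(0 1 6 3 5)(2 4)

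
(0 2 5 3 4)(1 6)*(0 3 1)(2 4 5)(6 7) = (0 4 3 5 1 7 6)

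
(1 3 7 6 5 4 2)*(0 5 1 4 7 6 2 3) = (0 5 7 2 4 3 6 1)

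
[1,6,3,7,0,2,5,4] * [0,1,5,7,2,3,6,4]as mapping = [0→1,1→6,2→7,3→4,4→0,5→5,6→3,7→2]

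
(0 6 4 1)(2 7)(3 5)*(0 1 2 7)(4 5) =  (0 6 5 3 4 2)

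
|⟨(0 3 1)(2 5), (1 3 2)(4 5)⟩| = 720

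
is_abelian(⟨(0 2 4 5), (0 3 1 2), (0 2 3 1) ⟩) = no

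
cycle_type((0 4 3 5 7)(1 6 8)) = 3.5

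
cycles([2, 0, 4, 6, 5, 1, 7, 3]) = (0 2 4 5 1)(3 6 7)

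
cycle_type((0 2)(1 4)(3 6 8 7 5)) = 2^2.5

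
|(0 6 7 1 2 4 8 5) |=8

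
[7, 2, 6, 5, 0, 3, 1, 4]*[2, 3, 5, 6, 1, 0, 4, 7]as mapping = [0→7, 1→5, 2→4, 3→0, 4→2, 5→6, 6→3, 7→1]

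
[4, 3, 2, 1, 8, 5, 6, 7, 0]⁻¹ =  [8, 3, 2, 1, 0, 5, 6, 7, 4]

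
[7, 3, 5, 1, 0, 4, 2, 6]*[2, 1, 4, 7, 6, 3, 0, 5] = [5, 7, 3, 1, 2, 6, 4, 0]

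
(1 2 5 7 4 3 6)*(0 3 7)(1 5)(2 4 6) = (0 3 2 1 4 7 6 5)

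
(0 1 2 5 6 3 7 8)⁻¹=(0 8 7 3 6 5 2 1)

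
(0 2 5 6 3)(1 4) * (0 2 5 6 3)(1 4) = (0 5 3 2 6)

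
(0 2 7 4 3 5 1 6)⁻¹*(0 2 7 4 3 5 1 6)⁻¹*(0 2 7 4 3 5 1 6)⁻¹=(0 5 7 6 3 2 1 4)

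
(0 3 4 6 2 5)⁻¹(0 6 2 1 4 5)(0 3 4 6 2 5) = (0 3 2 5 1 6)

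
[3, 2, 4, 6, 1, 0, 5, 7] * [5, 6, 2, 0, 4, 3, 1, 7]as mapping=[0→0, 1→2, 2→4, 3→1, 4→6, 5→5, 6→3, 7→7]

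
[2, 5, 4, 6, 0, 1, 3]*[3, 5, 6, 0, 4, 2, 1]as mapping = [0→6, 1→2, 2→4, 3→1, 4→3, 5→5, 6→0]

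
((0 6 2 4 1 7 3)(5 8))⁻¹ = (0 3 7 1 4 2 6)(5 8)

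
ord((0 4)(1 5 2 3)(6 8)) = 4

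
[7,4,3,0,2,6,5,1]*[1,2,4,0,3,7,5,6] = [6,3,0,1,4,5,7,2]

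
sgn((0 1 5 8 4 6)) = -1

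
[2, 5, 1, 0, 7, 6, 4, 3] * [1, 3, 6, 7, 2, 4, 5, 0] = [6, 4, 3, 1, 0, 5, 2, 7]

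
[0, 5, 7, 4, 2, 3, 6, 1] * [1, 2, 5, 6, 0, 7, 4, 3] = [1, 7, 3, 0, 5, 6, 4, 2]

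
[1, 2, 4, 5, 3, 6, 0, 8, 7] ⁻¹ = [6, 0, 1, 4, 2, 3, 5, 8, 7] 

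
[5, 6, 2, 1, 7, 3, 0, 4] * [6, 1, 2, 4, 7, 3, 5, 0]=[3, 5, 2, 1, 0, 4, 6, 7]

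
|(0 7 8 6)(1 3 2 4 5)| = 20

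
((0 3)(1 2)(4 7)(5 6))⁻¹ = (0 3)(1 2)(4 7)(5 6)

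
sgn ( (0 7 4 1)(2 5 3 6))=1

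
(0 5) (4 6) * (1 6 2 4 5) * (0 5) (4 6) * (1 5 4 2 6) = (0 5 4 6) (1 2) 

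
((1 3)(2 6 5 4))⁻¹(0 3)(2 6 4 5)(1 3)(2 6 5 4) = (0 1)(2 4 6 5)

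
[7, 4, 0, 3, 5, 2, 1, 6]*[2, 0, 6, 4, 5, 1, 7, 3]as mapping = [0→3, 1→5, 2→2, 3→4, 4→1, 5→6, 6→0, 7→7]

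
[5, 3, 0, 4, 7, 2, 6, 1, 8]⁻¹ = [2, 7, 5, 1, 3, 0, 6, 4, 8]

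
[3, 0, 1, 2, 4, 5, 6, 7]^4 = [0, 1, 2, 3, 4, 5, 6, 7]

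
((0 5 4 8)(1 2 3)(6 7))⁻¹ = (0 8 4 5)(1 3 2)(6 7)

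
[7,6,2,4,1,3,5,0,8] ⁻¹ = [7,4,2,5,3,6,1,0,8] 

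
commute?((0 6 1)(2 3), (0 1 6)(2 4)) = no:(0 6 1)(2 3)*(0 1 6)(2 4) = (2 3 4), (0 1 6)(2 4)*(0 6 1)(2 3) = (2 4 3)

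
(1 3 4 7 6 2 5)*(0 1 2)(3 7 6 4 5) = (0 1 7 4 6)(2 3 5)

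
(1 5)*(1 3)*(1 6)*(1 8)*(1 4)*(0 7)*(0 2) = (0 7 2)(1 5 3 6 8 4)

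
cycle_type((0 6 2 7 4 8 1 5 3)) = 9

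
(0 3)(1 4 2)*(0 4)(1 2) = (0 3 4 1)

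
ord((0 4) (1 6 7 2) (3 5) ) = 4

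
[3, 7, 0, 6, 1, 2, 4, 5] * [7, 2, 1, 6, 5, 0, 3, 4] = [6, 4, 7, 3, 2, 1, 5, 0]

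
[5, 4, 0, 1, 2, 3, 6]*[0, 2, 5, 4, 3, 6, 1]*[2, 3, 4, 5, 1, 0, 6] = [6, 5, 2, 4, 0, 1, 3]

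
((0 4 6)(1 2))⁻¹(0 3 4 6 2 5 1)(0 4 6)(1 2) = (0 1 5 2 4 3 6)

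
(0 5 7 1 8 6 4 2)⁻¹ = (0 2 4 6 8 1 7 5)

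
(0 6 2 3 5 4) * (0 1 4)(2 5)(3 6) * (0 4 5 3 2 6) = (0 2)(1 5 4)(3 6)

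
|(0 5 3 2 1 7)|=6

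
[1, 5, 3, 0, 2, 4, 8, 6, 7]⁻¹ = [3, 0, 4, 2, 5, 1, 7, 8, 6]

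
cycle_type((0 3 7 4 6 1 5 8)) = 8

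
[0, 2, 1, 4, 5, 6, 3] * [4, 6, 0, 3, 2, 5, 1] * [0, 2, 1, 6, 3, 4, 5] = [3, 0, 5, 1, 4, 2, 6]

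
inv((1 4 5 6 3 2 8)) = (1 8 2 3 6 5 4)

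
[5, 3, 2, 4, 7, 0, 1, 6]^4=[0, 6, 2, 1, 3, 5, 7, 4]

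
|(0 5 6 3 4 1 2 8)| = 8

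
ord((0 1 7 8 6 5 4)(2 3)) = 14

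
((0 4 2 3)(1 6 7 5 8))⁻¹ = (0 3 2 4)(1 8 5 7 6)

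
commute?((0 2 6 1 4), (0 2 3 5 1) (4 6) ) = no:(0 2 6 1 4) * (0 2 3 5 1) (4 6) = (0 3 5 1 6) (2 4), (0 2 3 5 1) (4 6) * (0 2 6 1 4) = (0 6) (1 2 3 5 4) 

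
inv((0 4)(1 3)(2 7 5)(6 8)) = (0 4)(1 3)(2 5 7)(6 8)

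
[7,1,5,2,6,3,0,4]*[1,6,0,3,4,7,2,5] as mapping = [0→5,1→6,2→7,3→0,4→2,5→3,6→1,7→4] 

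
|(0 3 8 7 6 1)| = 6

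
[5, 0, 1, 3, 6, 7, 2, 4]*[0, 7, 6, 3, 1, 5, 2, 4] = [5, 0, 7, 3, 2, 4, 6, 1]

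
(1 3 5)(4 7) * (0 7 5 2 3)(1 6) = (0 7 4 5 6 1)(2 3)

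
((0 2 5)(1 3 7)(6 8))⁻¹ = (0 5 2)(1 7 3)(6 8)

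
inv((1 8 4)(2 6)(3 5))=(1 4 8)(2 6)(3 5)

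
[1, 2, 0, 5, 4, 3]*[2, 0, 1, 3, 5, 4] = [0, 1, 2, 4, 5, 3]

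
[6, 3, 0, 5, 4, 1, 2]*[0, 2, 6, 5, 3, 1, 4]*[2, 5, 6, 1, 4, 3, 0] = [4, 3, 2, 5, 1, 6, 0]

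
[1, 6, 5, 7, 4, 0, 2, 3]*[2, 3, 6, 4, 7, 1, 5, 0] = [3, 5, 1, 0, 7, 2, 6, 4]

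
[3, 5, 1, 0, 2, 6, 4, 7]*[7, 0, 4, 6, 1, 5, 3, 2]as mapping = [0→6, 1→5, 2→0, 3→7, 4→4, 5→3, 6→1, 7→2]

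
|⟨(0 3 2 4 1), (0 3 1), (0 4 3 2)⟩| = 120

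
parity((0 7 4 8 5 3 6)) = even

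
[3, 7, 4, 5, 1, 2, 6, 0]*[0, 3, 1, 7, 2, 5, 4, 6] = [7, 6, 2, 5, 3, 1, 4, 0]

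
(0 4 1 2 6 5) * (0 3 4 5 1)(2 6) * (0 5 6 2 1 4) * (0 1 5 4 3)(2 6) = (0 2 5)(1 6 3)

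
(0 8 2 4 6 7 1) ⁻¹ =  (0 1 7 6 4 2 8) 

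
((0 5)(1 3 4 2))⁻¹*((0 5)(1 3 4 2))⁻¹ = (1 4)(2 3)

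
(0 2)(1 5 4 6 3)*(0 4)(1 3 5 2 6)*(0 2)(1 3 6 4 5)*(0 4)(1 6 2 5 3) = (1 4)(2 3)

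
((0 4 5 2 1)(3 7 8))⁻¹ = (0 1 2 5 4)(3 8 7)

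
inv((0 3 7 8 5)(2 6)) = (0 5 8 7 3)(2 6)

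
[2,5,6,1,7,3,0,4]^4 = [2,5,6,1,4,3,0,7]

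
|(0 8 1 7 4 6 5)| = 7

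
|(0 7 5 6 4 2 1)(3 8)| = 14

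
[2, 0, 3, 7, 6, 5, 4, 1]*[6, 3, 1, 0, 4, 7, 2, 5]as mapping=[0→1, 1→6, 2→0, 3→5, 4→2, 5→7, 6→4, 7→3]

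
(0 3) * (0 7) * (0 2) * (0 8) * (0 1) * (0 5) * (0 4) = (0 3 7 2 8 1 5 4)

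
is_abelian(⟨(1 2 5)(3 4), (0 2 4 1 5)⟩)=no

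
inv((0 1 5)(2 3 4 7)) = (0 5 1)(2 7 4 3)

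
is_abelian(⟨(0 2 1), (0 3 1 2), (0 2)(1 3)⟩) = no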